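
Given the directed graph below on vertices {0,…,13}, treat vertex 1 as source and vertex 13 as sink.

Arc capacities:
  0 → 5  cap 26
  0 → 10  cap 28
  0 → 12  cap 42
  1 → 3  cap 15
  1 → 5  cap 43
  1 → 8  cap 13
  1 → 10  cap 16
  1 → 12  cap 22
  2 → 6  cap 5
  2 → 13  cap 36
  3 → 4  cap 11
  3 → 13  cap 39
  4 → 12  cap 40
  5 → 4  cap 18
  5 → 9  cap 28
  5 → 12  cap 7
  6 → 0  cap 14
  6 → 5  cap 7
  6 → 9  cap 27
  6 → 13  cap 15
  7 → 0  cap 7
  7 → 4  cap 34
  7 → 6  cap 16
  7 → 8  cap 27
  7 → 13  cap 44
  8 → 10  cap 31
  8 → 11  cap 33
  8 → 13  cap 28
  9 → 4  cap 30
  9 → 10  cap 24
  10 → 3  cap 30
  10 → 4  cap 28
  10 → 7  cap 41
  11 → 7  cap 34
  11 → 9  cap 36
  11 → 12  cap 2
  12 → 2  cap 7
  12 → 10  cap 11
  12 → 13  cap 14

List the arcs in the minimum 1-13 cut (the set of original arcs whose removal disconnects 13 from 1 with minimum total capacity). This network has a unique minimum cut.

Min-cut arcs: {(1,3), (1,8), (1,10), (9,10), (12,2), (12,10), (12,13)} (total capacity 100)

augment #1: 1→3→13 push 15
augment #2: 1→8→13 push 13
augment #3: 1→12→13 push 14
augment #4: 1→10→3→13 push 16
augment #5: 1→12→2→13 push 7
augment #6: 1→12→10→3→13 push 1
augment #7: 1→5→9→10→3→13 push 7
augment #8: 1→5→9→10→7→13 push 17
augment #9: 1→5→12→10→7→13 push 7
augment #10: 1→5→4→12→10→7→13 push 3
max flow = 100; residual-reachable set from 1 gives S-side
cut edges (S→T): {(1,3), (1,8), (1,10), (9,10), (12,2), (12,10), (12,13)} total cap 100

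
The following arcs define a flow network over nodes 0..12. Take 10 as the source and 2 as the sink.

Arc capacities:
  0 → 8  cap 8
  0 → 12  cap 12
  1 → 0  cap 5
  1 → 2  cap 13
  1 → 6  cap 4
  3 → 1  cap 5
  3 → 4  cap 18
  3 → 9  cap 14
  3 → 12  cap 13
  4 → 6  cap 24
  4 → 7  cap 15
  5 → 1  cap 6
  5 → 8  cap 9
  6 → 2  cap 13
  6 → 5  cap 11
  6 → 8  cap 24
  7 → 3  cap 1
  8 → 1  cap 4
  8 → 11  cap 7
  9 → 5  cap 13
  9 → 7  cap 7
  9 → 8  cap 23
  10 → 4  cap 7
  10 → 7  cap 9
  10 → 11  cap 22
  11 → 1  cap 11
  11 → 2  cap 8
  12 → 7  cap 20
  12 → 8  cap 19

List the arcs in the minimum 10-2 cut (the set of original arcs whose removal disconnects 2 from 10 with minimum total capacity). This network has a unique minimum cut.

Min-cut arcs: {(7,3), (10,4), (11,1), (11,2)} (total capacity 27)

augment #1: 10→11→2 push 8
augment #2: 10→4→6→2 push 7
augment #3: 10→11→1→2 push 11
augment #4: 10→7→3→1→2 push 1
max flow = 27; residual-reachable set from 10 gives S-side
cut edges (S→T): {(7,3), (10,4), (11,1), (11,2)} total cap 27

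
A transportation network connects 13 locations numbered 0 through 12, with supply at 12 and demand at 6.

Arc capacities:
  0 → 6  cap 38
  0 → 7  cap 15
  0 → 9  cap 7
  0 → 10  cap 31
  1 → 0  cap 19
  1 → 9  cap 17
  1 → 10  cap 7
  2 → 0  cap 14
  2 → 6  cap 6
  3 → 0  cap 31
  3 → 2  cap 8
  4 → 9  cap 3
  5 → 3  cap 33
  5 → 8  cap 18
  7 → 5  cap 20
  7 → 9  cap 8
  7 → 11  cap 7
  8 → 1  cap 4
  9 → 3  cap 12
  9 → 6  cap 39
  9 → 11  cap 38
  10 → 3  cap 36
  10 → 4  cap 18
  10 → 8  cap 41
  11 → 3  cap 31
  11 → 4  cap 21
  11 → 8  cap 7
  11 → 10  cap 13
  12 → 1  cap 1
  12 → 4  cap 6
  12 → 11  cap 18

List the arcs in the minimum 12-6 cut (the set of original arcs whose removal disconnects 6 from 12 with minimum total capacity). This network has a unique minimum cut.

augment #1: 12→1→0→6 push 1
augment #2: 12→4→9→6 push 3
augment #3: 12→11→3→0→6 push 18
max flow = 22; residual-reachable set from 12 gives S-side
cut edges (S→T): {(4,9), (12,1), (12,11)} total cap 22

Min-cut arcs: {(4,9), (12,1), (12,11)} (total capacity 22)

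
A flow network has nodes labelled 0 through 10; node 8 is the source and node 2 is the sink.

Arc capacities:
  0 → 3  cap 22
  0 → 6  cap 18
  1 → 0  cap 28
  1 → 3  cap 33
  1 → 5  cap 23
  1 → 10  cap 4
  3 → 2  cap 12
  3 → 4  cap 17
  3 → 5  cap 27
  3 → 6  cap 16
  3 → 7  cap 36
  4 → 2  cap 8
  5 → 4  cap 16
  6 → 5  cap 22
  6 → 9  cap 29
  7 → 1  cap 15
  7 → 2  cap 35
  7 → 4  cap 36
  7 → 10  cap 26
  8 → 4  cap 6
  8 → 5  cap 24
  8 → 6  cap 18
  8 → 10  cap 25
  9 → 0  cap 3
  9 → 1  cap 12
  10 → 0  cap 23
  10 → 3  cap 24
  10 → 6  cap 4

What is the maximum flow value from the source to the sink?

augment #1: 8→4→2 bottleneck 6, total now 6
augment #2: 8→5→4→2 bottleneck 2, total now 8
augment #3: 8→10→3→2 bottleneck 12, total now 20
augment #4: 8→10→3→7→2 bottleneck 12, total now 32
augment #5: 8→10→0→3→7→2 bottleneck 1, total now 33
augment #6: 8→6→9→0→3→7→2 bottleneck 3, total now 36
augment #7: 8→6→9→1→3→7→2 bottleneck 12, total now 48

Maximum flow value: 48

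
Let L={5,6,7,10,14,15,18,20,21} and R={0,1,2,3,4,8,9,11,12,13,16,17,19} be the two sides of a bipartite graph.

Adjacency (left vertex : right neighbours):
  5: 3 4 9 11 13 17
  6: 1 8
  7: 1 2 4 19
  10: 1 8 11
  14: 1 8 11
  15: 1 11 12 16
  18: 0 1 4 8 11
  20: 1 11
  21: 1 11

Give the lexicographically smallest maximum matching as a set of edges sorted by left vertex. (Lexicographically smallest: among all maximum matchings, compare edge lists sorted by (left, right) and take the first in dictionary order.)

|M| = 7 (so the lex-smallest maximum matching has 7 edges)
process left vertices in ascending order; for each, take the smallest-labelled available neighbour that still permits 7 edges overall, or leave it unmatched if none does
lex-smallest matching: {5-3, 6-1, 7-2, 10-8, 14-11, 15-12, 18-0}

Lex-smallest maximum matching: {(5,3), (6,1), (7,2), (10,8), (14,11), (15,12), (18,0)}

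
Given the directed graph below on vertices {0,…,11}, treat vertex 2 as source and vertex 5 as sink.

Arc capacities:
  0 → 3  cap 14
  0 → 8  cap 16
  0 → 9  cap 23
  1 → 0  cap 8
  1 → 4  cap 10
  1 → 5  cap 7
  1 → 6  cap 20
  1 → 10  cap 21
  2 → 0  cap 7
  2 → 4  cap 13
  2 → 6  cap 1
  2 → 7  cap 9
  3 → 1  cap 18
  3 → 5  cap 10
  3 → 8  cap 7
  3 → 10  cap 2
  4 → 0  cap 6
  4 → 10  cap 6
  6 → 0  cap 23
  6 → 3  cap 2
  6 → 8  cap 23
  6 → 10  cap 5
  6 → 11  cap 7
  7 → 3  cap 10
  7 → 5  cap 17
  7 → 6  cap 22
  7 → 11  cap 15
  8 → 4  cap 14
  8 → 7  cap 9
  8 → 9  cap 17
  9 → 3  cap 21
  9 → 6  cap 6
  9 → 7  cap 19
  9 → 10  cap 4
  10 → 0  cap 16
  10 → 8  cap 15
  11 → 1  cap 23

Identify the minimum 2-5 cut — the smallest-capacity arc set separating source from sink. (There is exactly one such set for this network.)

Min-cut arcs: {(2,0), (2,6), (2,7), (4,0), (4,10)} (total capacity 29)

augment #1: 2→7→5 push 9
augment #2: 2→0→3→5 push 7
augment #3: 2→6→3→5 push 1
augment #4: 2→4→0→3→5 push 2
augment #5: 2→4→0→3→1→5 push 4
augment #6: 2→4→10→8→7→5 push 6
max flow = 29; residual-reachable set from 2 gives S-side
cut edges (S→T): {(2,0), (2,6), (2,7), (4,0), (4,10)} total cap 29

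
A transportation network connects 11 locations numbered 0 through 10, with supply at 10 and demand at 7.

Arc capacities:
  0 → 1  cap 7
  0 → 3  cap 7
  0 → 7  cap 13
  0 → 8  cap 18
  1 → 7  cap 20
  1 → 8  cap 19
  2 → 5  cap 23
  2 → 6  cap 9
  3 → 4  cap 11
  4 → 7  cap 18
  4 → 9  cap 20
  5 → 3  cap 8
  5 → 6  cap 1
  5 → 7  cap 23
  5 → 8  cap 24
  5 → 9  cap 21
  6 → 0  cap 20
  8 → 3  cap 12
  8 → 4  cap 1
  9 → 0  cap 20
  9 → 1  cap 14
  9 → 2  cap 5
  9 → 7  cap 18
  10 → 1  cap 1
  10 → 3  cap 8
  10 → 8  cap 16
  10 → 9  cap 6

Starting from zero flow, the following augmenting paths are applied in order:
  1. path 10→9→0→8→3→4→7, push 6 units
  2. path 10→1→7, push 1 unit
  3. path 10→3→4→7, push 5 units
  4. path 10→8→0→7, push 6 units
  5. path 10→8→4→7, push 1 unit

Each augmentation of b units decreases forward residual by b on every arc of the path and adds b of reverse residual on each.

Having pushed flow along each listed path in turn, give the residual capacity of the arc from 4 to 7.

Residual capacity of (4,7): 6

after path 1 (10→9→0→8→3→4→7, push 6): res(4,7)=12
after path 2 (10→1→7, push 1): res(4,7)=12
after path 3 (10→3→4→7, push 5): res(4,7)=7
after path 4 (10→8→0→7, push 6): res(4,7)=7
after path 5 (10→8→4→7, push 1): res(4,7)=6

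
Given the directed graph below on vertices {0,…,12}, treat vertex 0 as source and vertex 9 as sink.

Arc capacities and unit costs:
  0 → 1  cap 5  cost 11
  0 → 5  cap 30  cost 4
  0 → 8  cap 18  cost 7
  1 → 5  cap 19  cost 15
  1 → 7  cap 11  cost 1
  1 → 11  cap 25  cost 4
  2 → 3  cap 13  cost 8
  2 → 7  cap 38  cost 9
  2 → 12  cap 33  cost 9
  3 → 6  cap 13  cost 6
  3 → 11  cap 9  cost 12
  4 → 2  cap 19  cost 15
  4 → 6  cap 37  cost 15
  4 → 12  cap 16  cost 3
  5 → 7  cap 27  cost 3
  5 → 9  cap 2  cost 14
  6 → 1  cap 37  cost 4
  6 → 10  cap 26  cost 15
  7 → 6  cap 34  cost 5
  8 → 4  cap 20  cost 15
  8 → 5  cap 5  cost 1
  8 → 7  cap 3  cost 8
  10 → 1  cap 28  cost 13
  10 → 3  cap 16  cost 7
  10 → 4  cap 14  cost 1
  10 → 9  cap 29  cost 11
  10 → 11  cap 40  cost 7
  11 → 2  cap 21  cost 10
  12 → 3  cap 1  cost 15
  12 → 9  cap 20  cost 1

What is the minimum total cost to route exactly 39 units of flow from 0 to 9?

Minimum cost for 39 units: 1238

shortest-cost path #1: 0→5→9 push 2 @ unit cost 18 (adds 36)
shortest-cost path #2: 0→8→4→12→9 push 16 @ unit cost 26 (adds 416)
shortest-cost path #3: 0→1→11→2→12→9 push 4 @ unit cost 35 (adds 140)
shortest-cost path #4: 0→5→7→6→10→9 push 17 @ unit cost 38 (adds 646)
total cost = 1238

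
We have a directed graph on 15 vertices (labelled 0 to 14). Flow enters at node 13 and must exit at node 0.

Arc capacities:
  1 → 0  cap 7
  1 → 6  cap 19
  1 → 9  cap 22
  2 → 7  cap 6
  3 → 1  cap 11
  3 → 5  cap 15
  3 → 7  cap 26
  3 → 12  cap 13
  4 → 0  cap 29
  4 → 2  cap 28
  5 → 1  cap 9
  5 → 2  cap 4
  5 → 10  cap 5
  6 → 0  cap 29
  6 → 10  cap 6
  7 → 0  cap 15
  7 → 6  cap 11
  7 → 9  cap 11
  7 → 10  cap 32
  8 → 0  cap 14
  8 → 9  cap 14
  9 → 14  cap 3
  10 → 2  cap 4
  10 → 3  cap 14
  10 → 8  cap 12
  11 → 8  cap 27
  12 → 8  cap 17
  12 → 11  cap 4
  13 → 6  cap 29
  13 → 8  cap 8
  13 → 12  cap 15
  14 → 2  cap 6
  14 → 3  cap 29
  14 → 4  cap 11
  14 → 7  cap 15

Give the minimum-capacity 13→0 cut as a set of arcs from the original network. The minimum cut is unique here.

Min-cut arcs: {(8,0), (9,14), (13,6)} (total capacity 46)

augment #1: 13→6→0 push 29
augment #2: 13→8→0 push 8
augment #3: 13→12→8→0 push 6
augment #4: 13→12→8→9→14→4→0 push 3
max flow = 46; residual-reachable set from 13 gives S-side
cut edges (S→T): {(8,0), (9,14), (13,6)} total cap 46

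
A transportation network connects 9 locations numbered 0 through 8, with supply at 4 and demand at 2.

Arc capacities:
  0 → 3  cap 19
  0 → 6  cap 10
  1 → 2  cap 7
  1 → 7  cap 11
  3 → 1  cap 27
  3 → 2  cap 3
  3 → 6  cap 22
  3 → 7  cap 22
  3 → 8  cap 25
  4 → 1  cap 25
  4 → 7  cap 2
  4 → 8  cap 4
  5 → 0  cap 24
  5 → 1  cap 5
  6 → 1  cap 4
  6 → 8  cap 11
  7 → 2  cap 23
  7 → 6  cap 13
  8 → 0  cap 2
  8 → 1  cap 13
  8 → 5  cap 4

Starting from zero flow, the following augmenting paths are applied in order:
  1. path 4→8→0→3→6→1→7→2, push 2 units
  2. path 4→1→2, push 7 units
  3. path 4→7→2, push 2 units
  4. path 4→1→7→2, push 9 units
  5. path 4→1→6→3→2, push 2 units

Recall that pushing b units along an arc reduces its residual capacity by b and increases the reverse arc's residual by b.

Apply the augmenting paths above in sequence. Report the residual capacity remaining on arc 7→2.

after path 1 (4→8→0→3→6→1→7→2, push 2): res(7,2)=21
after path 2 (4→1→2, push 7): res(7,2)=21
after path 3 (4→7→2, push 2): res(7,2)=19
after path 4 (4→1→7→2, push 9): res(7,2)=10
after path 5 (4→1→6→3→2, push 2): res(7,2)=10

Residual capacity of (7,2): 10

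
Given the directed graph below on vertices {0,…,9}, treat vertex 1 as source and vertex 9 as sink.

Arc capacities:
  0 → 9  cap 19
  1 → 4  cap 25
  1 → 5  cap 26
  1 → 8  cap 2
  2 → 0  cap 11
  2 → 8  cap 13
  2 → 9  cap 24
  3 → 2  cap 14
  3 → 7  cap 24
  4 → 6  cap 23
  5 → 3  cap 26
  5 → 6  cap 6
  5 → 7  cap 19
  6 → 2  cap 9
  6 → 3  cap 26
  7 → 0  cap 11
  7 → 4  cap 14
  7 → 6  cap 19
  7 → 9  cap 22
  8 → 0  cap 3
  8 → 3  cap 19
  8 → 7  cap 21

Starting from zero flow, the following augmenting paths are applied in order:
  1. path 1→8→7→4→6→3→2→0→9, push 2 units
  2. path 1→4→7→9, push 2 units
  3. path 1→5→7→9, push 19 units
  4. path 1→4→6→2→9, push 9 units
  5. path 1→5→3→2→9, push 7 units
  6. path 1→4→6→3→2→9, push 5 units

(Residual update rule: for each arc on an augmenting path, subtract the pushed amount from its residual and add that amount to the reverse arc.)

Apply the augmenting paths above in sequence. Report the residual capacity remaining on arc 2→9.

Residual capacity of (2,9): 3

after path 1 (1→8→7→4→6→3→2→0→9, push 2): res(2,9)=24
after path 2 (1→4→7→9, push 2): res(2,9)=24
after path 3 (1→5→7→9, push 19): res(2,9)=24
after path 4 (1→4→6→2→9, push 9): res(2,9)=15
after path 5 (1→5→3→2→9, push 7): res(2,9)=8
after path 6 (1→4→6→3→2→9, push 5): res(2,9)=3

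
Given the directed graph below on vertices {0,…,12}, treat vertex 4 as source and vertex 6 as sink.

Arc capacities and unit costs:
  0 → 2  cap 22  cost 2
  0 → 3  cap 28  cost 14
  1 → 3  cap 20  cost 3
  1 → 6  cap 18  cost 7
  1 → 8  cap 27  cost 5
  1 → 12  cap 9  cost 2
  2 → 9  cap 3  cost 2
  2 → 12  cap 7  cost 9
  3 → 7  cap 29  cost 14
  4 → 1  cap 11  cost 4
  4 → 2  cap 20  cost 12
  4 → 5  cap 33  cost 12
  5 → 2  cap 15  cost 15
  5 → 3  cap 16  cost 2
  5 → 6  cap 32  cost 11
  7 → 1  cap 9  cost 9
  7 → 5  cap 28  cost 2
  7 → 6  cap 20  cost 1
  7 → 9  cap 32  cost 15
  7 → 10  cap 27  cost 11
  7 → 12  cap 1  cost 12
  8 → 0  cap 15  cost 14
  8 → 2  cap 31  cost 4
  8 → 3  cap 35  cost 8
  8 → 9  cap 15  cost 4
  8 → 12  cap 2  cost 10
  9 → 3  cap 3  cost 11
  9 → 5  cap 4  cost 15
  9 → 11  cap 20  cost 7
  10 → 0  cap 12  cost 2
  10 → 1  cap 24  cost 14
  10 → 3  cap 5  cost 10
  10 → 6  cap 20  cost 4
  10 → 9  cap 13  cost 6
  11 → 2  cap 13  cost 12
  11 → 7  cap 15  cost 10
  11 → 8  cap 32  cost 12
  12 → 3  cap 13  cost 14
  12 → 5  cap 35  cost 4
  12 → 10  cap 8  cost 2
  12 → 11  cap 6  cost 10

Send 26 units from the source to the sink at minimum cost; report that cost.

shortest-cost path #1: 4→1→6 push 11 @ unit cost 11 (adds 121)
shortest-cost path #2: 4→5→6 push 15 @ unit cost 23 (adds 345)
total cost = 466

Minimum cost for 26 units: 466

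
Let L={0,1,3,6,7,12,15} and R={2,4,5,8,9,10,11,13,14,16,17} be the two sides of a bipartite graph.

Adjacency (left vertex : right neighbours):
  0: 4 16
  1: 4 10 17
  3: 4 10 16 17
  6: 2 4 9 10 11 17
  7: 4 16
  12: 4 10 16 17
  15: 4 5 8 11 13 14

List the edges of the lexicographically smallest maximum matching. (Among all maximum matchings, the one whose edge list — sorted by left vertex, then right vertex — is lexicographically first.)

|M| = 6 (so the lex-smallest maximum matching has 6 edges)
process left vertices in ascending order; for each, take the smallest-labelled available neighbour that still permits 6 edges overall, or leave it unmatched if none does
lex-smallest matching: {0-4, 1-10, 3-16, 6-2, 12-17, 15-5}

Lex-smallest maximum matching: {(0,4), (1,10), (3,16), (6,2), (12,17), (15,5)}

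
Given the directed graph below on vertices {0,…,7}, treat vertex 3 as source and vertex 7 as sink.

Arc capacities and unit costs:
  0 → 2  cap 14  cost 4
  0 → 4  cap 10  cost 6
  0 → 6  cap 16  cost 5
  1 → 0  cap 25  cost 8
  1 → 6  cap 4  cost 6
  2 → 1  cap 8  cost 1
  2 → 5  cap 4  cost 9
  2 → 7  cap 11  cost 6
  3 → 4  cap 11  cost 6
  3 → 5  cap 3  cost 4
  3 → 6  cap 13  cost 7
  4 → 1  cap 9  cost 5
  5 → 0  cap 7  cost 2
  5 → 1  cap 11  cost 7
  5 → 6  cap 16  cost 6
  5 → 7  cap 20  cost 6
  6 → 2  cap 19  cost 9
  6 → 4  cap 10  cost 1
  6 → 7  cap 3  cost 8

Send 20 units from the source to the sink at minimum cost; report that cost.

shortest-cost path #1: 3→5→7 push 3 @ unit cost 10 (adds 30)
shortest-cost path #2: 3→6→7 push 3 @ unit cost 15 (adds 45)
shortest-cost path #3: 3→6→2→7 push 10 @ unit cost 22 (adds 220)
shortest-cost path #4: 3→4→1→0→2→7 push 1 @ unit cost 29 (adds 29)
shortest-cost path #5: 3→4→1→0→2→5→7 push 3 @ unit cost 38 (adds 114)
total cost = 438

Minimum cost for 20 units: 438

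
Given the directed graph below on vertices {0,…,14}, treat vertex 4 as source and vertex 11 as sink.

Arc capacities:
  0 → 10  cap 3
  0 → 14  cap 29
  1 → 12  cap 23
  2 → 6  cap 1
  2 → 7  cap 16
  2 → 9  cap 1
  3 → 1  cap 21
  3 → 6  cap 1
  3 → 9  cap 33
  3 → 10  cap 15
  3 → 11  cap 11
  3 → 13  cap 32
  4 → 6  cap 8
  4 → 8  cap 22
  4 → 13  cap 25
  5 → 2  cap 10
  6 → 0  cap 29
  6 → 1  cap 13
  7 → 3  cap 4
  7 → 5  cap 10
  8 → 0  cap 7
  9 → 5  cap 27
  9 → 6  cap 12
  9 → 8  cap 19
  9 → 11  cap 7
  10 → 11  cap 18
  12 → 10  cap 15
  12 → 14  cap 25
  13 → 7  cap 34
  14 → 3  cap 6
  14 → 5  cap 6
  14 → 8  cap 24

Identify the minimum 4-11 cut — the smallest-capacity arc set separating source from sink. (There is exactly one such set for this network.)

augment #1: 4→6→0→10→11 push 3
augment #2: 4→13→7→3→11 push 4
augment #3: 4→6→0→14→3→11 push 5
augment #4: 4→8→0→14→3→11 push 1
augment #5: 4→13→7→5→2→9→11 push 1
augment #6: 4→8→0→6→1→12→10→11 push 6
augment #7: 4→13→7→5→2→6→1→12→10→11 push 1
max flow = 21; residual-reachable set from 4 gives S-side
cut edges (S→T): {(2,6), (2,9), (4,6), (7,3), (8,0)} total cap 21

Min-cut arcs: {(2,6), (2,9), (4,6), (7,3), (8,0)} (total capacity 21)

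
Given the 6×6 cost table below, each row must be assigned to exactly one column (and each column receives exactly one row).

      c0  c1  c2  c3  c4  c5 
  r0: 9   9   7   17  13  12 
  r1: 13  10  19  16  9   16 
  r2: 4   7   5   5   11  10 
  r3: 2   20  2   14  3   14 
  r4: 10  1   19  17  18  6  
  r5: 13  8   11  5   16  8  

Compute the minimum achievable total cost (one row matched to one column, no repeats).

optimal assignment: row0→col2 (cost 7), row1→col4 (cost 9), row2→col3 (cost 5), row3→col0 (cost 2), row4→col1 (cost 1), row5→col5 (cost 8)
total = 7 + 9 + 5 + 2 + 1 + 8 = 32

Minimum assignment cost: 32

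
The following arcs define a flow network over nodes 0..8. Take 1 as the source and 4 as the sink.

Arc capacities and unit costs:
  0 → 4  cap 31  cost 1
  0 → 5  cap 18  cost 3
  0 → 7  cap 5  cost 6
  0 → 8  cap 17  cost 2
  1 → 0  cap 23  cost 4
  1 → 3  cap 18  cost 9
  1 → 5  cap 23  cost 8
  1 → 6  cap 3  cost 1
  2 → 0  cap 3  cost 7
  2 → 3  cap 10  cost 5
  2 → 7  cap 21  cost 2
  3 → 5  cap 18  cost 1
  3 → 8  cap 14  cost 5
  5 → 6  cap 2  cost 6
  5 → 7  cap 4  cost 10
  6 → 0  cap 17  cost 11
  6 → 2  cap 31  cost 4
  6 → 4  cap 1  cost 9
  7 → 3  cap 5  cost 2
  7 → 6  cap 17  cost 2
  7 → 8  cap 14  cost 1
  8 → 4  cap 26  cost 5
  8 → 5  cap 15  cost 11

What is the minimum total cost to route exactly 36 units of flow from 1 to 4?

Minimum cost for 36 units: 341

shortest-cost path #1: 1→0→4 push 23 @ unit cost 5 (adds 115)
shortest-cost path #2: 1→6→4 push 1 @ unit cost 10 (adds 10)
shortest-cost path #3: 1→6→0→4 push 2 @ unit cost 13 (adds 26)
shortest-cost path #4: 1→3→8→4 push 10 @ unit cost 19 (adds 190)
total cost = 341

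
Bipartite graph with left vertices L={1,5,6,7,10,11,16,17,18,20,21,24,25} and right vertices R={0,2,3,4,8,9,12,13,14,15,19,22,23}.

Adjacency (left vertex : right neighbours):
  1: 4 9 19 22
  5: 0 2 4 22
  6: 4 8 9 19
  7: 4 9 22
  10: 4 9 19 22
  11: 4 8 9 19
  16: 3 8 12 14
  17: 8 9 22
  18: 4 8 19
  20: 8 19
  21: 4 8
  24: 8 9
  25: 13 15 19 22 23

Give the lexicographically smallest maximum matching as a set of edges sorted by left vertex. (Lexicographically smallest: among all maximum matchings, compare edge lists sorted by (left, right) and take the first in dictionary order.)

|M| = 8 (so the lex-smallest maximum matching has 8 edges)
process left vertices in ascending order; for each, take the smallest-labelled available neighbour that still permits 8 edges overall, or leave it unmatched if none does
lex-smallest matching: {1-4, 5-0, 6-8, 7-9, 10-19, 16-3, 17-22, 25-13}

Lex-smallest maximum matching: {(1,4), (5,0), (6,8), (7,9), (10,19), (16,3), (17,22), (25,13)}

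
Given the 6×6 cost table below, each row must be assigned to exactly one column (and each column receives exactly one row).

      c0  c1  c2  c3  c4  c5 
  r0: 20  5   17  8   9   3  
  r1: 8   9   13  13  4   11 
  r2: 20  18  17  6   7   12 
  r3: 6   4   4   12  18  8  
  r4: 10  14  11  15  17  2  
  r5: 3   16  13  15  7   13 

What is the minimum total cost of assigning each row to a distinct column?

Minimum assignment cost: 24

optimal assignment: row0→col1 (cost 5), row1→col4 (cost 4), row2→col3 (cost 6), row3→col2 (cost 4), row4→col5 (cost 2), row5→col0 (cost 3)
total = 5 + 4 + 6 + 4 + 2 + 3 = 24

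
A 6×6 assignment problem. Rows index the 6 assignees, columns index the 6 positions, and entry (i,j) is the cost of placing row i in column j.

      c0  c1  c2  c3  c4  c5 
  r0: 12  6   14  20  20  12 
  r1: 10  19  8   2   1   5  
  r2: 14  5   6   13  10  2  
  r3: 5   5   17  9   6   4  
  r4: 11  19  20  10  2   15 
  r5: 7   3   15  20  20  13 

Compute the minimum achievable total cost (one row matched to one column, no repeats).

Minimum assignment cost: 27

optimal assignment: row0→col1 (cost 6), row1→col3 (cost 2), row2→col2 (cost 6), row3→col5 (cost 4), row4→col4 (cost 2), row5→col0 (cost 7)
total = 6 + 2 + 6 + 4 + 2 + 7 = 27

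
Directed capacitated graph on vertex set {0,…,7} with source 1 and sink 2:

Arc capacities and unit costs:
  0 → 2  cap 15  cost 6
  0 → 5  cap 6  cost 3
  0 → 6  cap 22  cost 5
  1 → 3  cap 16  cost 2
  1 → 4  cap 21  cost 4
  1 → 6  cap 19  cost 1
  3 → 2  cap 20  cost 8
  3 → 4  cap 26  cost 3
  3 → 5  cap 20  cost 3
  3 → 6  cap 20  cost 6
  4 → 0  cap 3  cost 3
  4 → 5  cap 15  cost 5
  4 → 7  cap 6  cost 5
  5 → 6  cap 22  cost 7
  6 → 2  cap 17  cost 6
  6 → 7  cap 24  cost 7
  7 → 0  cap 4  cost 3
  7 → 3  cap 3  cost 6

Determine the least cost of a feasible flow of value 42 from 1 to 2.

Minimum cost for 42 units: 434

shortest-cost path #1: 1→6→2 push 17 @ unit cost 7 (adds 119)
shortest-cost path #2: 1→3→2 push 16 @ unit cost 10 (adds 160)
shortest-cost path #3: 1→4→0→2 push 3 @ unit cost 13 (adds 39)
shortest-cost path #4: 1→6→7→0→2 push 2 @ unit cost 17 (adds 34)
shortest-cost path #5: 1→4→7→0→2 push 2 @ unit cost 18 (adds 36)
shortest-cost path #6: 1→4→7→3→2 push 2 @ unit cost 23 (adds 46)
total cost = 434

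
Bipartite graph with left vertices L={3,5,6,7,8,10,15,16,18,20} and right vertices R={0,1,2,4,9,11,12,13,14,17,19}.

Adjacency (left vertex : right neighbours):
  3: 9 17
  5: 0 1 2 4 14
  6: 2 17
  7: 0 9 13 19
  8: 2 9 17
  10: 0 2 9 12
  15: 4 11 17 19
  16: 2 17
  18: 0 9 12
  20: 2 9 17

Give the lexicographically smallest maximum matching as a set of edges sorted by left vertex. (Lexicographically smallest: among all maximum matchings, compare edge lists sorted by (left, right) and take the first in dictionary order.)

Lex-smallest maximum matching: {(3,9), (5,1), (6,2), (7,13), (8,17), (10,0), (15,4), (18,12)}

|M| = 8 (so the lex-smallest maximum matching has 8 edges)
process left vertices in ascending order; for each, take the smallest-labelled available neighbour that still permits 8 edges overall, or leave it unmatched if none does
lex-smallest matching: {3-9, 5-1, 6-2, 7-13, 8-17, 10-0, 15-4, 18-12}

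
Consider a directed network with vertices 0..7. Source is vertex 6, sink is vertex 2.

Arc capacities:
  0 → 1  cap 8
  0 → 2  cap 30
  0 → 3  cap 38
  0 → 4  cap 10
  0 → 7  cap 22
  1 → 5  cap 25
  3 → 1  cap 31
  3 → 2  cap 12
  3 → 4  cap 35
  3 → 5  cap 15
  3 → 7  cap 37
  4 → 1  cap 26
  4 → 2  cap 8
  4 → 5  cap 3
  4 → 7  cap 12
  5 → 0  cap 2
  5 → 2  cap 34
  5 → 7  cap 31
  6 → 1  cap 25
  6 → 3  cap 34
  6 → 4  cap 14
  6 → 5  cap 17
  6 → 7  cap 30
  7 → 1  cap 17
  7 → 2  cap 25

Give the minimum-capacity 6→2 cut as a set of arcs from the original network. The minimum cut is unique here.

Min-cut arcs: {(3,2), (4,2), (5,0), (5,2), (7,2)} (total capacity 81)

augment #1: 6→3→2 push 12
augment #2: 6→4→2 push 8
augment #3: 6→5→2 push 17
augment #4: 6→7→2 push 25
augment #5: 6→1→5→2 push 17
augment #6: 6→1→5→0→2 push 2
max flow = 81; residual-reachable set from 6 gives S-side
cut edges (S→T): {(3,2), (4,2), (5,0), (5,2), (7,2)} total cap 81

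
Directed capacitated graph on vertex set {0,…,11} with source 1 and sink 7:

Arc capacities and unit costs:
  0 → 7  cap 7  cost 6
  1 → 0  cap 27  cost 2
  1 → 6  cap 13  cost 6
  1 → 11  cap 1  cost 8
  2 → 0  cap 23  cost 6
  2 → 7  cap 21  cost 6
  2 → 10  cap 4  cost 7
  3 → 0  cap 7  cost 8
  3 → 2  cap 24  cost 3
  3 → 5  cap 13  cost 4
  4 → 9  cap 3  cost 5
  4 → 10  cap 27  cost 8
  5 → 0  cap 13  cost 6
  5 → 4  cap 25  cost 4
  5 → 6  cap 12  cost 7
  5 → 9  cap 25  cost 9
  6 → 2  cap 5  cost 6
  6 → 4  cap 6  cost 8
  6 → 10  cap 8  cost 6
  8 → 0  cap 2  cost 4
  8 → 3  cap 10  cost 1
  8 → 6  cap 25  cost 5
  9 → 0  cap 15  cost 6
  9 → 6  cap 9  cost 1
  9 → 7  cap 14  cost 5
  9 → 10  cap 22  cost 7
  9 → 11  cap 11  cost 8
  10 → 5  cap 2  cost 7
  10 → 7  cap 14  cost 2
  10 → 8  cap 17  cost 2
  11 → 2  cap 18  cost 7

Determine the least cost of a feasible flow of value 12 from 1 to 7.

shortest-cost path #1: 1→0→7 push 7 @ unit cost 8 (adds 56)
shortest-cost path #2: 1→6→10→7 push 5 @ unit cost 14 (adds 70)
total cost = 126

Minimum cost for 12 units: 126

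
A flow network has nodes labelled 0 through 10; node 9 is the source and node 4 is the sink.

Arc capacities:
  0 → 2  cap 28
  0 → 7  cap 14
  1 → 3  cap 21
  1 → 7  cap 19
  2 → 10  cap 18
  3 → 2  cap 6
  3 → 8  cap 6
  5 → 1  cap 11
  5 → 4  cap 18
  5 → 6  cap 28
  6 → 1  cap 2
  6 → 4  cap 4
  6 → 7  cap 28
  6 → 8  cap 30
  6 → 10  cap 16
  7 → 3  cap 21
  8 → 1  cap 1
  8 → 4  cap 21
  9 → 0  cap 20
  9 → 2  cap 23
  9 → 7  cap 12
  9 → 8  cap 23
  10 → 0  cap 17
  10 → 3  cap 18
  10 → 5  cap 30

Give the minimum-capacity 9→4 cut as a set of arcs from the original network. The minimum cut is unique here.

augment #1: 9→8→4 push 21
augment #2: 9→2→10→5→4 push 18
max flow = 39; residual-reachable set from 9 gives S-side
cut edges (S→T): {(2,10), (8,4)} total cap 39

Min-cut arcs: {(2,10), (8,4)} (total capacity 39)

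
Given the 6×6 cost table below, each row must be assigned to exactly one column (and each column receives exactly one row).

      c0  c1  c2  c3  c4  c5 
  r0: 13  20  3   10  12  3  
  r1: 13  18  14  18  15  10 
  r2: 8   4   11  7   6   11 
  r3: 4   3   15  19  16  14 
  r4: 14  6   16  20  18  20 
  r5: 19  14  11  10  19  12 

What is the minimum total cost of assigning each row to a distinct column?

optimal assignment: row0→col2 (cost 3), row1→col5 (cost 10), row2→col4 (cost 6), row3→col0 (cost 4), row4→col1 (cost 6), row5→col3 (cost 10)
total = 3 + 10 + 6 + 4 + 6 + 10 = 39

Minimum assignment cost: 39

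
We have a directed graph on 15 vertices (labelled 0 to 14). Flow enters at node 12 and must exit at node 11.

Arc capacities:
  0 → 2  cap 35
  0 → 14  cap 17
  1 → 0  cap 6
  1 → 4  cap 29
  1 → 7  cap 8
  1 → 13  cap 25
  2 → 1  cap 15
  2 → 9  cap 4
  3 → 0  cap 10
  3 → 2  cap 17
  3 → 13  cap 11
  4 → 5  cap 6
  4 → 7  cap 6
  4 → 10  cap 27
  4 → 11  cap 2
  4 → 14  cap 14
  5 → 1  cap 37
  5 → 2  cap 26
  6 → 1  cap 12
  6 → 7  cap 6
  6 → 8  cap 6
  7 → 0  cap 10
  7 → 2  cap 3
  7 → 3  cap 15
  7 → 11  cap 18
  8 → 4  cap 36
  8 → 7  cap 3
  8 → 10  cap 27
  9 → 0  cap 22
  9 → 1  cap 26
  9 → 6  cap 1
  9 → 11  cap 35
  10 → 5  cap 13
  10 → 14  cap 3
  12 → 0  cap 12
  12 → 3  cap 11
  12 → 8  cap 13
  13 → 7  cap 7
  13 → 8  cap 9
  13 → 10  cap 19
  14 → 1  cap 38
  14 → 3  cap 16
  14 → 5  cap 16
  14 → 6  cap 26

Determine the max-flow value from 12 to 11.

Maximum flow value: 24

augment #1: 12→8→4→11 bottleneck 2, total now 2
augment #2: 12→8→7→11 bottleneck 3, total now 5
augment #3: 12→0→2→9→11 bottleneck 4, total now 9
augment #4: 12→3→13→7→11 bottleneck 7, total now 16
augment #5: 12→8→4→7→11 bottleneck 6, total now 22
augment #6: 12→0→2→1→7→11 bottleneck 2, total now 24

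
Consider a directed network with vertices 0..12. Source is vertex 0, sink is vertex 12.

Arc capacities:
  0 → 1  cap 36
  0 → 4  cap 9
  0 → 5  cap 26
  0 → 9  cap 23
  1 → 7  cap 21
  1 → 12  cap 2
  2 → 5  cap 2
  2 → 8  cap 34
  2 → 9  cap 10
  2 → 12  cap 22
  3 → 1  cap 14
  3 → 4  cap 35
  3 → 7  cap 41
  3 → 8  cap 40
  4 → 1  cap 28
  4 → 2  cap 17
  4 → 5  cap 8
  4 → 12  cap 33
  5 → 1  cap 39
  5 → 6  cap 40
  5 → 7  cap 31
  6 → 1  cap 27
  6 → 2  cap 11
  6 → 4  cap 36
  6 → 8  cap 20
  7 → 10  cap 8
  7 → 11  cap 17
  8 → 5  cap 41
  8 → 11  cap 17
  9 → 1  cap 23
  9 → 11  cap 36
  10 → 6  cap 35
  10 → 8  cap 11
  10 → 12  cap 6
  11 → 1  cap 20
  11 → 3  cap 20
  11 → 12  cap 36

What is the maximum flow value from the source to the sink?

Maximum flow value: 81

augment #1: 0→1→12 bottleneck 2, total now 2
augment #2: 0→4→12 bottleneck 9, total now 11
augment #3: 0→9→11→12 bottleneck 23, total now 34
augment #4: 0→1→7→10→12 bottleneck 6, total now 40
augment #5: 0→1→7→11→12 bottleneck 13, total now 53
augment #6: 0→5→6→2→12 bottleneck 11, total now 64
augment #7: 0→5→6→4→12 bottleneck 15, total now 79
augment #8: 0→1→7→10→6→4→12 bottleneck 2, total now 81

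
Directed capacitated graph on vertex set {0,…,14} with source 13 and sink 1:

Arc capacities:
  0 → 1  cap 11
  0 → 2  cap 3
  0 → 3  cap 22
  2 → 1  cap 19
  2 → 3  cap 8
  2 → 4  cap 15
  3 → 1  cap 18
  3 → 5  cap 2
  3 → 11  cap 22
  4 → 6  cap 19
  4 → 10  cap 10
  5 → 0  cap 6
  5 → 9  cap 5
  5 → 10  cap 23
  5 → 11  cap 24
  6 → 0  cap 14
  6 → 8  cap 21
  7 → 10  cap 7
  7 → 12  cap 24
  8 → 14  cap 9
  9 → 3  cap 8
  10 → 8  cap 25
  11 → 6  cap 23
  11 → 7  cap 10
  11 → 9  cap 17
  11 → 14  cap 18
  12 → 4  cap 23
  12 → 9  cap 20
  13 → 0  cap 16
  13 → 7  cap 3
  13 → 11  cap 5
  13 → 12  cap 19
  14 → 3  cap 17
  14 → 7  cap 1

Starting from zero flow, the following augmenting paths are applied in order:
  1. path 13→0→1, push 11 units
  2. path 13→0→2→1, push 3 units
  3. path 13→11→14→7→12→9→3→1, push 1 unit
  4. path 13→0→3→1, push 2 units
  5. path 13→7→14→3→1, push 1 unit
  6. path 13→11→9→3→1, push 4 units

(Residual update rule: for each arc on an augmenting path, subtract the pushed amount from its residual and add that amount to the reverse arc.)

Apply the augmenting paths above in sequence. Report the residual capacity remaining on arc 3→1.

after path 1 (13→0→1, push 11): res(3,1)=18
after path 2 (13→0→2→1, push 3): res(3,1)=18
after path 3 (13→11→14→7→12→9→3→1, push 1): res(3,1)=17
after path 4 (13→0→3→1, push 2): res(3,1)=15
after path 5 (13→7→14→3→1, push 1): res(3,1)=14
after path 6 (13→11→9→3→1, push 4): res(3,1)=10

Residual capacity of (3,1): 10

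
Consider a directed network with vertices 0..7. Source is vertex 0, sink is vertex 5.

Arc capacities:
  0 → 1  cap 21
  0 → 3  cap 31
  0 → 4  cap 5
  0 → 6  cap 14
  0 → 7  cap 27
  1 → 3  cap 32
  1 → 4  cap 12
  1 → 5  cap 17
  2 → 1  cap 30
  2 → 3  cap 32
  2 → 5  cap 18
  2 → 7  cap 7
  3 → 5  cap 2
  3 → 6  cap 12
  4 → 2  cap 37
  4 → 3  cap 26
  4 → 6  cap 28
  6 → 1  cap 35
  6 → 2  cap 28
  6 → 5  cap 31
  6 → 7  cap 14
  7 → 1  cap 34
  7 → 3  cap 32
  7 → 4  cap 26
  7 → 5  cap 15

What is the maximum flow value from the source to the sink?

augment #1: 0→1→5 bottleneck 17, total now 17
augment #2: 0→3→5 bottleneck 2, total now 19
augment #3: 0→6→5 bottleneck 14, total now 33
augment #4: 0→7→5 bottleneck 15, total now 48
augment #5: 0→3→6→5 bottleneck 12, total now 60
augment #6: 0→4→2→5 bottleneck 5, total now 65
augment #7: 0→1→4→2→5 bottleneck 4, total now 69
augment #8: 0→7→4→2→5 bottleneck 9, total now 78
augment #9: 0→7→4→6→5 bottleneck 3, total now 81

Maximum flow value: 81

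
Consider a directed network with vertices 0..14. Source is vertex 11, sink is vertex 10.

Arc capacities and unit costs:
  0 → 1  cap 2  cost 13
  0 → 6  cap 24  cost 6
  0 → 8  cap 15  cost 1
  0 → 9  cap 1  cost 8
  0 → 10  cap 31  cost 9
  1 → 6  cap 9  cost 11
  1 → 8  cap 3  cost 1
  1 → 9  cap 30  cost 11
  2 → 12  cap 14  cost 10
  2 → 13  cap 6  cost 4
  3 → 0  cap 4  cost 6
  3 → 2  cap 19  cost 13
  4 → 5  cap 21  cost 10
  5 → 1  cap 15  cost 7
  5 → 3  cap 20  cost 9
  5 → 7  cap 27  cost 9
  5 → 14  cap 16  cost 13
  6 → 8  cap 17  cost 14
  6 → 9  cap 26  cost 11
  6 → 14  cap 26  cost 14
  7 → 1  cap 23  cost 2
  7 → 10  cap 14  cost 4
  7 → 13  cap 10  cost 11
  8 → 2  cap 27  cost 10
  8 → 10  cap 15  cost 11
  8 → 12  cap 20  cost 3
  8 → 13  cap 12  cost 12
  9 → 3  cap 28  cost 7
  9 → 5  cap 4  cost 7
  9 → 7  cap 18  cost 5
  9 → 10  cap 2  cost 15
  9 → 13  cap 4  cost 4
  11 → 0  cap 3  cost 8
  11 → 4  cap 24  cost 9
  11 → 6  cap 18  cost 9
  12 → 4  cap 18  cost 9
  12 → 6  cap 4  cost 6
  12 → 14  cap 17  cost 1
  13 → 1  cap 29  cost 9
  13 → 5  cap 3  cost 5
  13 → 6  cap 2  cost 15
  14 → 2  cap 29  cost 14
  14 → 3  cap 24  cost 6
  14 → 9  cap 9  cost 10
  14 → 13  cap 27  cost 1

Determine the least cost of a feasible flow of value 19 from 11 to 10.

Minimum cost for 19 units: 525

shortest-cost path #1: 11→0→10 push 3 @ unit cost 17 (adds 51)
shortest-cost path #2: 11→6→9→7→10 push 14 @ unit cost 29 (adds 406)
shortest-cost path #3: 11→6→8→10 push 2 @ unit cost 34 (adds 68)
total cost = 525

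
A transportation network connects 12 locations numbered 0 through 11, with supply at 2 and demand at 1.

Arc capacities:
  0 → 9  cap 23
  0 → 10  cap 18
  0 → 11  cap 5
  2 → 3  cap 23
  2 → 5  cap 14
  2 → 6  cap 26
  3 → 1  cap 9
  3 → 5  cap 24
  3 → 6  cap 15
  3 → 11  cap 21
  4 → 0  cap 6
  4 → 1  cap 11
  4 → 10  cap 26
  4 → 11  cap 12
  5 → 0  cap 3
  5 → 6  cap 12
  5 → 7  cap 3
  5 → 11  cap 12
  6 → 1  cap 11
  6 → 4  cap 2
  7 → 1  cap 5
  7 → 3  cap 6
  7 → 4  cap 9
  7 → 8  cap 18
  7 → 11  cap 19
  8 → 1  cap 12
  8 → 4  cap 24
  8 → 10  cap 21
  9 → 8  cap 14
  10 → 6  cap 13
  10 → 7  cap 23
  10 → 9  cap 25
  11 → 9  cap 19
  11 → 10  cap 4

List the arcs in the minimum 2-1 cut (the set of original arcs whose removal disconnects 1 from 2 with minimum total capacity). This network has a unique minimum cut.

Min-cut arcs: {(3,1), (5,0), (5,7), (6,1), (6,4), (9,8), (11,10)} (total capacity 46)

augment #1: 2→3→1 push 9
augment #2: 2→6→1 push 11
augment #3: 2→5→7→1 push 3
augment #4: 2→6→4→1 push 2
augment #5: 2→3→11→9→8→1 push 12
augment #6: 2→3→11→10→7→1 push 2
augment #7: 2→5→0→9→8→4→1 push 2
augment #8: 2→5→0→10→7→4→1 push 1
augment #9: 2→5→11→10→7→4→1 push 2
augment #10: 2→5→11→9→0→10→7→4→1 push 2
max flow = 46; residual-reachable set from 2 gives S-side
cut edges (S→T): {(3,1), (5,0), (5,7), (6,1), (6,4), (9,8), (11,10)} total cap 46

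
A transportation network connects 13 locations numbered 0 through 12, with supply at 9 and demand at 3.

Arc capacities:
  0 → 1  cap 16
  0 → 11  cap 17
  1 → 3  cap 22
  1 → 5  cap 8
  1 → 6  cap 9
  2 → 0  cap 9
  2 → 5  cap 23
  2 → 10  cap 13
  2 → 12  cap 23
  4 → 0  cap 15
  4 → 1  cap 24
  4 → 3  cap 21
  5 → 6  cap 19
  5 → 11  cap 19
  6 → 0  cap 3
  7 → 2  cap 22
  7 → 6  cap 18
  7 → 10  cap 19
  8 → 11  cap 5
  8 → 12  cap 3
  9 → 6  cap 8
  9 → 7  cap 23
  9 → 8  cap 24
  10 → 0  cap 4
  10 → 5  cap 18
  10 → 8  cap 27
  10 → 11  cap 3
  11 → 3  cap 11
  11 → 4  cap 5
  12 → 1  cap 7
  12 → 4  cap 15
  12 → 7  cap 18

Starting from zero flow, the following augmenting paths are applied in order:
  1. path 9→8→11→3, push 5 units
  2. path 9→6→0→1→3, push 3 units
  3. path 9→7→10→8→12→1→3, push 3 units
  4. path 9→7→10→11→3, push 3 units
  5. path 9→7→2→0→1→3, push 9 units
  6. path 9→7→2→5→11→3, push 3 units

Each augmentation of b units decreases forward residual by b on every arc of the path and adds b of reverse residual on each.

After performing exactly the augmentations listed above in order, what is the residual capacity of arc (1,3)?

after path 1 (9→8→11→3, push 5): res(1,3)=22
after path 2 (9→6→0→1→3, push 3): res(1,3)=19
after path 3 (9→7→10→8→12→1→3, push 3): res(1,3)=16
after path 4 (9→7→10→11→3, push 3): res(1,3)=16
after path 5 (9→7→2→0→1→3, push 9): res(1,3)=7
after path 6 (9→7→2→5→11→3, push 3): res(1,3)=7

Residual capacity of (1,3): 7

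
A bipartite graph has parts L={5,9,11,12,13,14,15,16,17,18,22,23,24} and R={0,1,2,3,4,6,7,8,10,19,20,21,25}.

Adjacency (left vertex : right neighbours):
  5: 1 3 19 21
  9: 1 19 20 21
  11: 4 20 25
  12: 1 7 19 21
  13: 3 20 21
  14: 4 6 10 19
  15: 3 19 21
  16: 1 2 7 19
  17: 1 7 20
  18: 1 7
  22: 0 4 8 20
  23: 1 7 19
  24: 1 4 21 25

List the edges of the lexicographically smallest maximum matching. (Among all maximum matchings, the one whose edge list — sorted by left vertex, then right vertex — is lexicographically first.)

|M| = 11 (so the lex-smallest maximum matching has 11 edges)
process left vertices in ascending order; for each, take the smallest-labelled available neighbour that still permits 11 edges overall, or leave it unmatched if none does
lex-smallest matching: {5-1, 9-19, 11-4, 12-7, 13-3, 14-6, 15-21, 16-2, 17-20, 22-0, 24-25}

Lex-smallest maximum matching: {(5,1), (9,19), (11,4), (12,7), (13,3), (14,6), (15,21), (16,2), (17,20), (22,0), (24,25)}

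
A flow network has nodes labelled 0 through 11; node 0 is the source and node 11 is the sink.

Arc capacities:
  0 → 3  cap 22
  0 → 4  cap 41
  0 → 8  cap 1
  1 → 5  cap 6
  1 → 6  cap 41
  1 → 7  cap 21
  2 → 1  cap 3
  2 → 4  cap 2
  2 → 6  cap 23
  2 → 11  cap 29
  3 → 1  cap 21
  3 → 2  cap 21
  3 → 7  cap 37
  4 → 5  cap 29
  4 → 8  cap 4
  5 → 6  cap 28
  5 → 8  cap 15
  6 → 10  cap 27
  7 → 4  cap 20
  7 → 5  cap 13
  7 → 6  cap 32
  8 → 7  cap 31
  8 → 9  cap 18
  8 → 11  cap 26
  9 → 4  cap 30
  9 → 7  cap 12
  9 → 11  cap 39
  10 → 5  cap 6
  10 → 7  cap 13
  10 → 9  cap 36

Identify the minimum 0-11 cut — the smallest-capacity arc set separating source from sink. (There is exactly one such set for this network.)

Min-cut arcs: {(0,3), (0,8), (4,5), (4,8)} (total capacity 56)

augment #1: 0→8→11 push 1
augment #2: 0→3→2→11 push 21
augment #3: 0→4→8→11 push 4
augment #4: 0→4→5→8→11 push 15
augment #5: 0→3→1→6→10→9→11 push 1
augment #6: 0→4→5→6→10→9→11 push 14
max flow = 56; residual-reachable set from 0 gives S-side
cut edges (S→T): {(0,3), (0,8), (4,5), (4,8)} total cap 56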